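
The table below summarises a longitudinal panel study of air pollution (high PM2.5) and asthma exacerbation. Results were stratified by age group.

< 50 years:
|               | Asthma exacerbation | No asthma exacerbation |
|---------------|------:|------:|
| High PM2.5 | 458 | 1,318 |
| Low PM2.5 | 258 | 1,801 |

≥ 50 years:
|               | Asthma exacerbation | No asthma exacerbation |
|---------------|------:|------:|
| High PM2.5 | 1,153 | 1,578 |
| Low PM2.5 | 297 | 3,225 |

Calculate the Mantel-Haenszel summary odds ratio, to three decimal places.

OR_MH = Σ(aᵢdᵢ/nᵢ) / Σ(bᵢcᵢ/nᵢ), where nᵢ is the stratum total.
Stratum 1 (< 50 years): n = 3835; a·d/n = 458·1801/3835 = 215.0868; b·c/n = 1318·258/3835 = 88.6686
Stratum 2 (≥ 50 years): n = 6253; a·d/n = 1153·3225/6253 = 594.6626; b·c/n = 1578·297/6253 = 74.9506
OR_MH = (215.0868 + 594.6626) / (88.6686 + 74.9506) = 809.7494 / 163.6192 = 4.94899

4.949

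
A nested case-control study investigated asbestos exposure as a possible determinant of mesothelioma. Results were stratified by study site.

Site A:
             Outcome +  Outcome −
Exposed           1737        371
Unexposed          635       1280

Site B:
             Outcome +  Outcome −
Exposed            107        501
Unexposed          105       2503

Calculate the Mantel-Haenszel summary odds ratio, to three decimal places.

OR_MH = Σ(aᵢdᵢ/nᵢ) / Σ(bᵢcᵢ/nᵢ), where nᵢ is the stratum total.
Stratum 1 (Site A): n = 4023; a·d/n = 1737·1280/4023 = 552.6622; b·c/n = 371·635/4023 = 58.5595
Stratum 2 (Site B): n = 3216; a·d/n = 107·2503/3216 = 83.2777; b·c/n = 501·105/3216 = 16.3573
OR_MH = (552.6622 + 83.2777) / (58.5595 + 16.3573) = 635.9399 / 74.9168 = 8.48861

8.489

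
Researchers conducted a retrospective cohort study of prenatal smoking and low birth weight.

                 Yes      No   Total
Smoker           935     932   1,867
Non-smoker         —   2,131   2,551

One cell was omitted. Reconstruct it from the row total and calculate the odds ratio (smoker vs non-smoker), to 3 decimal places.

The missing cell is in the unexposed row: 2551 − 2131 = 420.
So a = 935, b = 932, c = 420, d = 2131.
OR = (a·d)/(b·c) = (935 × 2131) / (932 × 420) = 1992485 / 391440 = 5.09014

5.090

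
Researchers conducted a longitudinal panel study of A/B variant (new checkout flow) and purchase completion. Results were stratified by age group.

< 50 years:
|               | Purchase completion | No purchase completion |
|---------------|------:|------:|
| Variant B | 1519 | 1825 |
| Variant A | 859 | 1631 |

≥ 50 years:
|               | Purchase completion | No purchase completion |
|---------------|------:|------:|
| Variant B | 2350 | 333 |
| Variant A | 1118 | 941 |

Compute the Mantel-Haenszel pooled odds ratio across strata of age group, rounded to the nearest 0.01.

2.57

OR_MH = Σ(aᵢdᵢ/nᵢ) / Σ(bᵢcᵢ/nᵢ), where nᵢ is the stratum total.
Stratum 1 (< 50 years): n = 5834; a·d/n = 1519·1631/5834 = 424.6639; b·c/n = 1825·859/5834 = 268.7136
Stratum 2 (≥ 50 years): n = 4742; a·d/n = 2350·941/4742 = 466.3328; b·c/n = 333·1118/4742 = 78.5099
OR_MH = (424.6639 + 466.3328) / (268.7136 + 78.5099) = 890.9966 / 347.2235 = 2.56606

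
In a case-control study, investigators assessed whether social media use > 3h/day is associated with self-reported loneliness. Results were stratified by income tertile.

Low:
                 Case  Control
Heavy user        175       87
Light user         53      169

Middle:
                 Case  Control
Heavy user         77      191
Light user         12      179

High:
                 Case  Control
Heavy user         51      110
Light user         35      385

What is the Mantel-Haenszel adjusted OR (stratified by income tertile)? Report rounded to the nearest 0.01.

OR_MH = Σ(aᵢdᵢ/nᵢ) / Σ(bᵢcᵢ/nᵢ), where nᵢ is the stratum total.
Stratum 1 (Low): n = 484; a·d/n = 175·169/484 = 61.1054; b·c/n = 87·53/484 = 9.5269
Stratum 2 (Middle): n = 459; a·d/n = 77·179/459 = 30.0283; b·c/n = 191·12/459 = 4.9935
Stratum 3 (High): n = 581; a·d/n = 51·385/581 = 33.7952; b·c/n = 110·35/581 = 6.6265
OR_MH = (61.1054 + 30.0283 + 33.7952) / (9.5269 + 4.9935 + 6.6265) = 124.9289 / 21.1468 = 5.90769

5.91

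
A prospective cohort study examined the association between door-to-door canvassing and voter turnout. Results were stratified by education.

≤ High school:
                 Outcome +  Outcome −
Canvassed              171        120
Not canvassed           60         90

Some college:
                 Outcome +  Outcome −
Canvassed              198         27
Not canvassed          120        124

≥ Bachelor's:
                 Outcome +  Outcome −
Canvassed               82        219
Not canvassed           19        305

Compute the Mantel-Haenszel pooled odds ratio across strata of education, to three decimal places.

4.257

OR_MH = Σ(aᵢdᵢ/nᵢ) / Σ(bᵢcᵢ/nᵢ), where nᵢ is the stratum total.
Stratum 1 (≤ High school): n = 441; a·d/n = 171·90/441 = 34.8980; b·c/n = 120·60/441 = 16.3265
Stratum 2 (Some college): n = 469; a·d/n = 198·124/469 = 52.3497; b·c/n = 27·120/469 = 6.9083
Stratum 3 (≥ Bachelor's): n = 625; a·d/n = 82·305/625 = 40.0160; b·c/n = 219·19/625 = 6.6576
OR_MH = (34.8980 + 52.3497 + 40.0160) / (16.3265 + 6.9083 + 6.6576) = 127.2636 / 29.8924 = 4.25738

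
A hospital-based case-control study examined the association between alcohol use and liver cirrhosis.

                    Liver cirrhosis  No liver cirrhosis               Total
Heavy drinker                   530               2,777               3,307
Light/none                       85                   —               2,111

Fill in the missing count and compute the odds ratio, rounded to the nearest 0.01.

4.55

The missing cell is in the unexposed row: 2111 − 85 = 2026.
So a = 530, b = 2777, c = 85, d = 2026.
OR = (a·d)/(b·c) = (530 × 2026) / (2777 × 85) = 1073780 / 236045 = 4.54905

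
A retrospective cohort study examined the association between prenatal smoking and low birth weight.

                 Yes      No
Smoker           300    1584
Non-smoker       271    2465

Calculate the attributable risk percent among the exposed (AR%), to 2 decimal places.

Cells: a = 300, b = 1584, c = 271, d = 2465.
Risk in exposed = 300/1884 = 0.15924; risk in unexposed = 271/2736 = 0.09905.
RR = 0.15924/0.09905 = 1.60763
AR% = (RR − 1)/RR × 100 = (1.60763 − 1)/1.60763 × 100 = 37.7968%

37.80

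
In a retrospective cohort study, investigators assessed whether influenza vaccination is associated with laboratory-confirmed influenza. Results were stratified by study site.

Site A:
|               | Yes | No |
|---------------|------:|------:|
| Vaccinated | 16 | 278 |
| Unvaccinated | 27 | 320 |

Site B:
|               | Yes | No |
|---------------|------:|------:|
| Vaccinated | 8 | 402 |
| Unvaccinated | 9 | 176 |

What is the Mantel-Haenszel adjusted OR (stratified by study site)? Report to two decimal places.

0.58

OR_MH = Σ(aᵢdᵢ/nᵢ) / Σ(bᵢcᵢ/nᵢ), where nᵢ is the stratum total.
Stratum 1 (Site A): n = 641; a·d/n = 16·320/641 = 7.9875; b·c/n = 278·27/641 = 11.7098
Stratum 2 (Site B): n = 595; a·d/n = 8·176/595 = 2.3664; b·c/n = 402·9/595 = 6.0807
OR_MH = (7.9875 + 2.3664) / (11.7098 + 6.0807) = 10.3539 / 17.7905 = 0.58199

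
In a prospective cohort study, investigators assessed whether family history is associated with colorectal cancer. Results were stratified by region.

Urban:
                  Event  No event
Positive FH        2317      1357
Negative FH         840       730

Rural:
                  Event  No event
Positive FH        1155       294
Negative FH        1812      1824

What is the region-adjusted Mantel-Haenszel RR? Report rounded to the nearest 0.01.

RR_MH = Σ(aᵢ·n₀ᵢ/nᵢ) / Σ(cᵢ·n₁ᵢ/nᵢ), with n₁ᵢ = aᵢ+bᵢ (exposed), n₀ᵢ = cᵢ+dᵢ (unexposed), nᵢ = n₁ᵢ+n₀ᵢ.
Stratum 1 (Urban): n₁ = 3674, n₀ = 1570, n = 5244; a·n₀/n = 2317·1570/5244 = 693.6861; c·n₁/n = 840·3674/5244 = 588.5126
Stratum 2 (Rural): n₁ = 1449, n₀ = 3636, n = 5085; a·n₀/n = 1155·3636/5085 = 825.8761; c·n₁/n = 1812·1449/5085 = 516.3398
RR_MH = (693.6861 + 825.8761) / (588.5126 + 516.3398) = 1519.5622 / 1104.8524 = 1.37535

1.38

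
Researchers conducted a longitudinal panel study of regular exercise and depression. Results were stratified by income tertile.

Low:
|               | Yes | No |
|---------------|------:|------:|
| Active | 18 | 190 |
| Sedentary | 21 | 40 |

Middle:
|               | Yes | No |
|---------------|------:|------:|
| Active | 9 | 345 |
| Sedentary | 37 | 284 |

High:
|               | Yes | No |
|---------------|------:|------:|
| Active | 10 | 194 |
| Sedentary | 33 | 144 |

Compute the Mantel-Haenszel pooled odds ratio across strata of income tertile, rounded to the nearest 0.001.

0.203

OR_MH = Σ(aᵢdᵢ/nᵢ) / Σ(bᵢcᵢ/nᵢ), where nᵢ is the stratum total.
Stratum 1 (Low): n = 269; a·d/n = 18·40/269 = 2.6766; b·c/n = 190·21/269 = 14.8327
Stratum 2 (Middle): n = 675; a·d/n = 9·284/675 = 3.7867; b·c/n = 345·37/675 = 18.9111
Stratum 3 (High): n = 381; a·d/n = 10·144/381 = 3.7795; b·c/n = 194·33/381 = 16.8031
OR_MH = (2.6766 + 3.7867 + 3.7795) / (14.8327 + 18.9111 + 16.8031) = 10.2428 / 50.5470 = 0.20264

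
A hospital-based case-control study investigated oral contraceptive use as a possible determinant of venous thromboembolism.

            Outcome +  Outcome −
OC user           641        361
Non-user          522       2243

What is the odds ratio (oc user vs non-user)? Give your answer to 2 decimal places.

Cells: a = 641, b = 361, c = 522, d = 2243.
OR = (a·d)/(b·c) = (641 × 2243) / (361 × 522) = 1437763 / 188442 = 7.62974
The odds of venous thromboembolism are about 7.63 times as high in the oc user group.

7.63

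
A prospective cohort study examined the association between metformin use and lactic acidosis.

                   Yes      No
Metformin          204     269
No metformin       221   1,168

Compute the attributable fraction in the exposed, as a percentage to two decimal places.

63.11

Cells: a = 204, b = 269, c = 221, d = 1168.
Risk in exposed = 204/473 = 0.43129; risk in unexposed = 221/1389 = 0.15911.
RR = 0.43129/0.15911 = 2.71068
AR% = (RR − 1)/RR × 100 = (2.71068 − 1)/2.71068 × 100 = 63.1090%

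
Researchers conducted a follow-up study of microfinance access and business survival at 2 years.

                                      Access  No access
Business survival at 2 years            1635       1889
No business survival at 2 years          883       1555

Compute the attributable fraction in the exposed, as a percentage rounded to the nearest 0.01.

Reading the table with exposure as columns: a = 1635 (Access, case), b = 883 (Access, non-case), c = 1889 (No access, case), d = 1555.
Risk in exposed = 1635/2518 = 0.64932; risk in unexposed = 1889/3444 = 0.54849.
RR = 0.64932/0.54849 = 1.18384
AR% = (RR − 1)/RR × 100 = (1.18384 − 1)/1.18384 × 100 = 15.5292%

15.53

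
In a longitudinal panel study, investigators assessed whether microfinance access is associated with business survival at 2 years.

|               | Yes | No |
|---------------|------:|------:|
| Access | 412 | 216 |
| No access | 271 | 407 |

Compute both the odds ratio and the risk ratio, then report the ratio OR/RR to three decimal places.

Cells: a = 412, b = 216, c = 271, d = 407.
OR = (412·407)/(216·271) = 167684/58536 = 2.86463
Risk in exposed = 412/628 = 0.65605; risk in unexposed = 271/678 = 0.39971; RR = 1.64134
OR/RR = 2.86463 / 1.64134 = 1.74530
The outcome is not rare, so the OR lies further from 1 than the RR.

1.745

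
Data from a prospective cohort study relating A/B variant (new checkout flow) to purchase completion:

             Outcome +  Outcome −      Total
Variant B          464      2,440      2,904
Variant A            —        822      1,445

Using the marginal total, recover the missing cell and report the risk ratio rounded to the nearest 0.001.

The missing cell is in the unexposed row: 1445 − 822 = 623.
So a = 464, b = 2440, c = 623, d = 822.
RR = [a/(a+b)] / [c/(c+d)] = (464/2904) / (623/1445) = 0.15978/0.43114 = 0.37060

0.371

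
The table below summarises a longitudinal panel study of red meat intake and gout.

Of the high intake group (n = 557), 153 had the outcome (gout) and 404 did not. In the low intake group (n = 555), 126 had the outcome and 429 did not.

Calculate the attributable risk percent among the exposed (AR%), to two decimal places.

From the description: a = 153, b = 404, c = 126, d = 429.
Risk in exposed = 153/557 = 0.27469; risk in unexposed = 126/555 = 0.22703.
RR = 0.27469/0.22703 = 1.20993
AR% = (RR − 1)/RR × 100 = (1.20993 − 1)/1.20993 × 100 = 17.3503%

17.35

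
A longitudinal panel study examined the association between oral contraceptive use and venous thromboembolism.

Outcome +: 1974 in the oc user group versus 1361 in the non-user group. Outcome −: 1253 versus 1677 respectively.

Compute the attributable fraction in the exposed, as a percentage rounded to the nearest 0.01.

26.76

From the description: a = 1974, b = 1253, c = 1361, d = 1677.
Risk in exposed = 1974/3227 = 0.61171; risk in unexposed = 1361/3038 = 0.44799.
RR = 0.61171/0.44799 = 1.36546
AR% = (RR − 1)/RR × 100 = (1.36546 − 1)/1.36546 × 100 = 26.7644%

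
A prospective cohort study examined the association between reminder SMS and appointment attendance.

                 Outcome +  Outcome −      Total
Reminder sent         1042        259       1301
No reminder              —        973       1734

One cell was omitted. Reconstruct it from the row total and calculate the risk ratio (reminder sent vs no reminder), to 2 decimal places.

The missing cell is in the unexposed row: 1734 − 973 = 761.
So a = 1042, b = 259, c = 761, d = 973.
RR = [a/(a+b)] / [c/(c+d)] = (1042/1301) / (761/1734) = 0.80092/0.43887 = 1.82497

1.82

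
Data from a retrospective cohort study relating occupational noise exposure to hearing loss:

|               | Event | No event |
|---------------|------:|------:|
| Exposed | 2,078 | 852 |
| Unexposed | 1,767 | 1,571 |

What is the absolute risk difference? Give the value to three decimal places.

Cells: a = 2078, b = 852, c = 1767, d = 1571.
Risk in exposed = 2078/2930 = 0.709215; risk in unexposed = 1767/3338 = 0.529359.
Risk difference = 0.709215 − 0.529359 = 0.179856

0.180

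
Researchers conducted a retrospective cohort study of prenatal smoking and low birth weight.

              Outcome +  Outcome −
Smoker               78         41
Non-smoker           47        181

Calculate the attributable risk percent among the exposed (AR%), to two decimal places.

68.55

Cells: a = 78, b = 41, c = 47, d = 181.
Risk in exposed = 78/119 = 0.65546; risk in unexposed = 47/228 = 0.20614.
RR = 0.65546/0.20614 = 3.17969
AR% = (RR − 1)/RR × 100 = (3.17969 − 1)/3.17969 × 100 = 68.5504%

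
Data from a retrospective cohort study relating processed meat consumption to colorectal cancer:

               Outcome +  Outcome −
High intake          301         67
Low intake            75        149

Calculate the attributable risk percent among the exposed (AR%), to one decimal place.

Cells: a = 301, b = 67, c = 75, d = 149.
Risk in exposed = 301/368 = 0.81793; risk in unexposed = 75/224 = 0.33482.
RR = 0.81793/0.33482 = 2.44290
AR% = (RR − 1)/RR × 100 = (2.44290 − 1)/2.44290 × 100 = 59.0650%

59.1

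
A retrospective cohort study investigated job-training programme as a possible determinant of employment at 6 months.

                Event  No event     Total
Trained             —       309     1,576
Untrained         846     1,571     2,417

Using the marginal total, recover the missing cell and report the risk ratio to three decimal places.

2.297

The missing cell is in the exposed row: 1576 − 309 = 1267.
So a = 1267, b = 309, c = 846, d = 1571.
RR = [a/(a+b)] / [c/(c+d)] = (1267/1576) / (846/2417) = 0.80393/0.35002 = 2.29682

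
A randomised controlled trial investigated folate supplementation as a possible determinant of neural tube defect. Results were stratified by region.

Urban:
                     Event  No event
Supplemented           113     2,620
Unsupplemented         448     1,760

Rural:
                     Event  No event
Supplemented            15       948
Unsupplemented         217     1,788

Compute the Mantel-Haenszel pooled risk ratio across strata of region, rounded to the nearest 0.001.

0.191

RR_MH = Σ(aᵢ·n₀ᵢ/nᵢ) / Σ(cᵢ·n₁ᵢ/nᵢ), with n₁ᵢ = aᵢ+bᵢ (exposed), n₀ᵢ = cᵢ+dᵢ (unexposed), nᵢ = n₁ᵢ+n₀ᵢ.
Stratum 1 (Urban): n₁ = 2733, n₀ = 2208, n = 4941; a·n₀/n = 113·2208/4941 = 50.4967; c·n₁/n = 448·2733/4941 = 247.8009
Stratum 2 (Rural): n₁ = 963, n₀ = 2005, n = 2968; a·n₀/n = 15·2005/2968 = 10.1331; c·n₁/n = 217·963/2968 = 70.4080
RR_MH = (50.4967 + 10.1331) / (247.8009 + 70.4080) = 60.6297 / 318.2089 = 0.19053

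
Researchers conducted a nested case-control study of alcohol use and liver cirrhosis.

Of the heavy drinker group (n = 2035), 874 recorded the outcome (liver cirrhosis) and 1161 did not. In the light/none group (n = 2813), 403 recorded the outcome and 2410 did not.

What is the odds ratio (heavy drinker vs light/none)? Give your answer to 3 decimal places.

From the description: a = 874, b = 1161, c = 403, d = 2410.
OR = (a·d)/(b·c) = (874 × 2410) / (1161 × 403) = 2106340 / 467883 = 4.50185
The odds of liver cirrhosis are about 4.50 times as high in the heavy drinker group.

4.502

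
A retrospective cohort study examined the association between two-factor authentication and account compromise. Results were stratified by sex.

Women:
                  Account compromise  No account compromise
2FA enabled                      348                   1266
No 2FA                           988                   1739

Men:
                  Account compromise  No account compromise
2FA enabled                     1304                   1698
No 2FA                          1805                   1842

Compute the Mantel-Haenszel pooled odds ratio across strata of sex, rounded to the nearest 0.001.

0.668

OR_MH = Σ(aᵢdᵢ/nᵢ) / Σ(bᵢcᵢ/nᵢ), where nᵢ is the stratum total.
Stratum 1 (Women): n = 4341; a·d/n = 348·1739/4341 = 139.4084; b·c/n = 1266·988/4341 = 288.1382
Stratum 2 (Men): n = 6649; a·d/n = 1304·1842/6649 = 361.2525; b·c/n = 1698·1805/6649 = 460.9550
OR_MH = (139.4084 + 361.2525) / (288.1382 + 460.9550) = 500.6610 / 749.0932 = 0.66836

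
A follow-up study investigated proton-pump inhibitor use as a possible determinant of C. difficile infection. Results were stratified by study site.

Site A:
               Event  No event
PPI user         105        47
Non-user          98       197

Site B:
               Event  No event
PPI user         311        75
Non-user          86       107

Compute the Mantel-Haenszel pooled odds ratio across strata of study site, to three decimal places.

OR_MH = Σ(aᵢdᵢ/nᵢ) / Σ(bᵢcᵢ/nᵢ), where nᵢ is the stratum total.
Stratum 1 (Site A): n = 447; a·d/n = 105·197/447 = 46.2752; b·c/n = 47·98/447 = 10.3043
Stratum 2 (Site B): n = 579; a·d/n = 311·107/579 = 57.4732; b·c/n = 75·86/579 = 11.1399
OR_MH = (46.2752 + 57.4732) / (10.3043 + 11.1399) = 103.7484 / 21.4441 = 4.83808

4.838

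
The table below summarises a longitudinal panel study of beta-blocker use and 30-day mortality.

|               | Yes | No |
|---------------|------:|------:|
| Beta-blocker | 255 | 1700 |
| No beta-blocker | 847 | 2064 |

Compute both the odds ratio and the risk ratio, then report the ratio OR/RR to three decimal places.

Cells: a = 255, b = 1700, c = 847, d = 2064.
OR = (255·2064)/(1700·847) = 526320/1439900 = 0.36553
Risk in exposed = 255/1955 = 0.13043; risk in unexposed = 847/2911 = 0.29097; RR = 0.44828
OR/RR = 0.36553 / 0.44828 = 0.81539
The outcome is not rare, so the OR lies further from 1 than the RR.

0.815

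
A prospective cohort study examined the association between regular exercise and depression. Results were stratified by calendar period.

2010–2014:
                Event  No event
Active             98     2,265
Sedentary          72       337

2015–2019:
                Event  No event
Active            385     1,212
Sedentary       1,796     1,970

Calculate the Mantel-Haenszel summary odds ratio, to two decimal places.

OR_MH = Σ(aᵢdᵢ/nᵢ) / Σ(bᵢcᵢ/nᵢ), where nᵢ is the stratum total.
Stratum 1 (2010–2014): n = 2772; a·d/n = 98·337/2772 = 11.9141; b·c/n = 2265·72/2772 = 58.8312
Stratum 2 (2015–2019): n = 5363; a·d/n = 385·1970/5363 = 141.4227; b·c/n = 1212·1796/5363 = 405.8833
OR_MH = (11.9141 + 141.4227) / (58.8312 + 405.8833) = 153.3369 / 464.7144 = 0.32996

0.33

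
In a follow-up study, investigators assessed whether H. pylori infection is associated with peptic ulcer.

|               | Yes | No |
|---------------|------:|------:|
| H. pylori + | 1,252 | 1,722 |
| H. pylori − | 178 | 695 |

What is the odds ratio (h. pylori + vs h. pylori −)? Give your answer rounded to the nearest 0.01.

2.84

Cells: a = 1252, b = 1722, c = 178, d = 695.
OR = (a·d)/(b·c) = (1252 × 695) / (1722 × 178) = 870140 / 306516 = 2.83881
The odds of peptic ulcer are about 2.84 times as high in the h. pylori + group.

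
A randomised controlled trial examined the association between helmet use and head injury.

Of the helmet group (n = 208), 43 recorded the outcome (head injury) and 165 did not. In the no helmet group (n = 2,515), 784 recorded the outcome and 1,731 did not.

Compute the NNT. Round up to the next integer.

Risk in treated group = 43/208 = 0.20673; risk in control = 784/2515 = 0.31173.
Absolute risk reduction = 0.31173 − 0.20673 = 0.10500
NNT = 1 / ARR = 1 / 0.10500 = 9.524 → round up → 10

10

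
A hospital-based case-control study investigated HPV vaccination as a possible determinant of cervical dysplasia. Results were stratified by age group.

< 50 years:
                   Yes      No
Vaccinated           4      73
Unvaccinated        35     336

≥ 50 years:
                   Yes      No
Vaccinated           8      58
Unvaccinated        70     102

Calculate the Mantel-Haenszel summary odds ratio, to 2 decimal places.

0.28

OR_MH = Σ(aᵢdᵢ/nᵢ) / Σ(bᵢcᵢ/nᵢ), where nᵢ is the stratum total.
Stratum 1 (< 50 years): n = 448; a·d/n = 4·336/448 = 3.0000; b·c/n = 73·35/448 = 5.7031
Stratum 2 (≥ 50 years): n = 238; a·d/n = 8·102/238 = 3.4286; b·c/n = 58·70/238 = 17.0588
OR_MH = (3.0000 + 3.4286) / (5.7031 + 17.0588) = 6.4286 / 22.7619 = 0.28243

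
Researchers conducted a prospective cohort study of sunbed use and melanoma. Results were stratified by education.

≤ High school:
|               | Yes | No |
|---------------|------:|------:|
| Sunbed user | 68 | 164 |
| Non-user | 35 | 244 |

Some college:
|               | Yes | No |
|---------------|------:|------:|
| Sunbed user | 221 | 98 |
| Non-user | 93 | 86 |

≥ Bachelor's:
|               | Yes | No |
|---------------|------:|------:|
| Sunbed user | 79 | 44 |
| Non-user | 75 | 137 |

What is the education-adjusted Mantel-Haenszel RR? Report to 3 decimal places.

RR_MH = Σ(aᵢ·n₀ᵢ/nᵢ) / Σ(cᵢ·n₁ᵢ/nᵢ), with n₁ᵢ = aᵢ+bᵢ (exposed), n₀ᵢ = cᵢ+dᵢ (unexposed), nᵢ = n₁ᵢ+n₀ᵢ.
Stratum 1 (≤ High school): n₁ = 232, n₀ = 279, n = 511; a·n₀/n = 68·279/511 = 37.1272; c·n₁/n = 35·232/511 = 15.8904
Stratum 2 (Some college): n₁ = 319, n₀ = 179, n = 498; a·n₀/n = 221·179/498 = 79.4357; c·n₁/n = 93·319/498 = 59.5723
Stratum 3 (≥ Bachelor's): n₁ = 123, n₀ = 212, n = 335; a·n₀/n = 79·212/335 = 49.9940; c·n₁/n = 75·123/335 = 27.5373
RR_MH = (37.1272 + 79.4357 + 49.9940) / (15.8904 + 59.5723 + 27.5373) = 166.5570 / 103.0000 = 1.61706

1.617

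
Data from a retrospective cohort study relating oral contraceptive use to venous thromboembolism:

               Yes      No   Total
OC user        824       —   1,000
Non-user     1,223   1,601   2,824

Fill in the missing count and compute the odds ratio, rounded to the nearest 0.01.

6.13

The missing cell is in the exposed row: 1000 − 824 = 176.
So a = 824, b = 176, c = 1223, d = 1601.
OR = (a·d)/(b·c) = (824 × 1601) / (176 × 1223) = 1319224 / 215248 = 6.12886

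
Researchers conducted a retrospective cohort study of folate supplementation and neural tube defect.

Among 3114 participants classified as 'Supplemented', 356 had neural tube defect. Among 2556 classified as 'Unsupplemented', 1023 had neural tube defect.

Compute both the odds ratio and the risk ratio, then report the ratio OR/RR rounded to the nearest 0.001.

From the description: a = 356, b = 2758, c = 1023, d = 1533.
OR = (356·1533)/(2758·1023) = 545748/2821434 = 0.19343
Risk in exposed = 356/3114 = 0.11432; risk in unexposed = 1023/2556 = 0.40023; RR = 0.28564
OR/RR = 0.19343 / 0.28564 = 0.67718
The outcome is not rare, so the OR lies further from 1 than the RR.

0.677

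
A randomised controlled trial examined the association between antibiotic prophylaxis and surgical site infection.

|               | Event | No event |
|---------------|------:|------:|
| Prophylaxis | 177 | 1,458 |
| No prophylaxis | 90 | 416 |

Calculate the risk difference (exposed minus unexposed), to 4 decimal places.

Cells: a = 177, b = 1458, c = 90, d = 416.
Risk in exposed = 177/1635 = 0.108257; risk in unexposed = 90/506 = 0.177866.
Risk difference = 0.108257 − 0.177866 = -0.069609

-0.0696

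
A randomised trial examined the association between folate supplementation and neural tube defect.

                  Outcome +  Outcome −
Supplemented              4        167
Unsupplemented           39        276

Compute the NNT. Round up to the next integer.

10

Risk in treated group = 4/171 = 0.02339; risk in control = 39/315 = 0.12381.
Absolute risk reduction = 0.12381 − 0.02339 = 0.10042
NNT = 1 / ARR = 1 / 0.10042 = 9.958 → round up → 10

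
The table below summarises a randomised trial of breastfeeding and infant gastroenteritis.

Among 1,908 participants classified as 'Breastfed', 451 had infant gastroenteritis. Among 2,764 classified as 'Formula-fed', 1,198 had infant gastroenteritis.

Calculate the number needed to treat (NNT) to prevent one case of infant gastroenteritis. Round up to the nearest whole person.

6

Risk in treated group = 451/1908 = 0.23637; risk in control = 1198/2764 = 0.43343.
Absolute risk reduction = 0.43343 − 0.23637 = 0.19706
NNT = 1 / ARR = 1 / 0.19706 = 5.075 → round up → 6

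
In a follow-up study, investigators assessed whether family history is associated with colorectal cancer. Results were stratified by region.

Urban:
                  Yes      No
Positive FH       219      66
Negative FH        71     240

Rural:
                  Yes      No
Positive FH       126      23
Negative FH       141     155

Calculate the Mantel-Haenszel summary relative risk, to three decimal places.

2.441

RR_MH = Σ(aᵢ·n₀ᵢ/nᵢ) / Σ(cᵢ·n₁ᵢ/nᵢ), with n₁ᵢ = aᵢ+bᵢ (exposed), n₀ᵢ = cᵢ+dᵢ (unexposed), nᵢ = n₁ᵢ+n₀ᵢ.
Stratum 1 (Urban): n₁ = 285, n₀ = 311, n = 596; a·n₀/n = 219·311/596 = 114.2768; c·n₁/n = 71·285/596 = 33.9513
Stratum 2 (Rural): n₁ = 149, n₀ = 296, n = 445; a·n₀/n = 126·296/445 = 83.8112; c·n₁/n = 141·149/445 = 47.2112
RR_MH = (114.2768 + 83.8112) / (33.9513 + 47.2112) = 198.0881 / 81.1626 = 2.44063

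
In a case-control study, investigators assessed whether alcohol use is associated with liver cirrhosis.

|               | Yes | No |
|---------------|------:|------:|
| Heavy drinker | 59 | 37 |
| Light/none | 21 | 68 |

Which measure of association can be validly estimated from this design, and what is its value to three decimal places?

5.163

Cells: a = 59, b = 37, c = 21, d = 68.
This is a case-control study: participants were sampled on outcome status, so risks in the source population cannot be estimated directly — relative risk is not valid here. The odds ratio is the appropriate measure.
OR = (a·d)/(b·c) = (59 × 68) / (37 × 21) = 4012 / 777 = 5.16345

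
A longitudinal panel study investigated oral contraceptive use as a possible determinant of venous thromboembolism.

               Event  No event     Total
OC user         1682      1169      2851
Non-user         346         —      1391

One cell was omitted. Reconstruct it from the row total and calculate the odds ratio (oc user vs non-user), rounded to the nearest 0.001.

4.346

The missing cell is in the unexposed row: 1391 − 346 = 1045.
So a = 1682, b = 1169, c = 346, d = 1045.
OR = (a·d)/(b·c) = (1682 × 1045) / (1169 × 346) = 1757690 / 404474 = 4.34562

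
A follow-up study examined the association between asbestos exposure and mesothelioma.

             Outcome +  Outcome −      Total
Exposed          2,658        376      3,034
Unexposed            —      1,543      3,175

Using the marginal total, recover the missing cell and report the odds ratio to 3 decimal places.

6.684

The missing cell is in the unexposed row: 3175 − 1543 = 1632.
So a = 2658, b = 376, c = 1632, d = 1543.
OR = (a·d)/(b·c) = (2658 × 1543) / (376 × 1632) = 4101294 / 613632 = 6.68364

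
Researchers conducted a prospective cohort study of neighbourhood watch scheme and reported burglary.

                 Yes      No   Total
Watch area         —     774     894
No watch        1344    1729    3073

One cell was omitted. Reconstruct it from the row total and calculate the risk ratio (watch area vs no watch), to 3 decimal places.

0.307

The missing cell is in the exposed row: 894 − 774 = 120.
So a = 120, b = 774, c = 1344, d = 1729.
RR = [a/(a+b)] / [c/(c+d)] = (120/894) / (1344/3073) = 0.13423/0.43736 = 0.30691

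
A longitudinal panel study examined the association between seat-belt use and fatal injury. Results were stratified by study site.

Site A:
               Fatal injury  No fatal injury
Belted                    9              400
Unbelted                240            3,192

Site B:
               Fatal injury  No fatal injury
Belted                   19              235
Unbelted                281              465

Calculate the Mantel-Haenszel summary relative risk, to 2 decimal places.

0.23

RR_MH = Σ(aᵢ·n₀ᵢ/nᵢ) / Σ(cᵢ·n₁ᵢ/nᵢ), with n₁ᵢ = aᵢ+bᵢ (exposed), n₀ᵢ = cᵢ+dᵢ (unexposed), nᵢ = n₁ᵢ+n₀ᵢ.
Stratum 1 (Site A): n₁ = 409, n₀ = 3432, n = 3841; a·n₀/n = 9·3432/3841 = 8.0417; c·n₁/n = 240·409/3841 = 25.5558
Stratum 2 (Site B): n₁ = 254, n₀ = 746, n = 1000; a·n₀/n = 19·746/1000 = 14.1740; c·n₁/n = 281·254/1000 = 71.3740
RR_MH = (8.0417 + 14.1740) / (25.5558 + 71.3740) = 22.2157 / 96.9298 = 0.22919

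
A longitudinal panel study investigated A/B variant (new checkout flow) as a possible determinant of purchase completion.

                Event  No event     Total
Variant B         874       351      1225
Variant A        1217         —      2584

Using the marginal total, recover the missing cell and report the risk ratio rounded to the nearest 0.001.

The missing cell is in the unexposed row: 2584 − 1217 = 1367.
So a = 874, b = 351, c = 1217, d = 1367.
RR = [a/(a+b)] / [c/(c+d)] = (874/1225) / (1217/2584) = 0.71347/0.47098 = 1.51488

1.515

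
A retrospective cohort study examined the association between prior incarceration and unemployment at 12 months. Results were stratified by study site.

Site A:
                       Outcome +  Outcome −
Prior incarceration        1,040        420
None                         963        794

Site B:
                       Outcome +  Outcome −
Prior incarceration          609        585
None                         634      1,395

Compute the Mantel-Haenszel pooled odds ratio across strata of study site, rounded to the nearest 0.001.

OR_MH = Σ(aᵢdᵢ/nᵢ) / Σ(bᵢcᵢ/nᵢ), where nᵢ is the stratum total.
Stratum 1 (Site A): n = 3217; a·d/n = 1040·794/3217 = 256.6864; b·c/n = 420·963/3217 = 125.7258
Stratum 2 (Site B): n = 3223; a·d/n = 609·1395/3223 = 263.5914; b·c/n = 585·634/3223 = 115.0760
OR_MH = (256.6864 + 263.5914) / (125.7258 + 115.0760) = 520.2777 / 240.8018 = 2.16061

2.161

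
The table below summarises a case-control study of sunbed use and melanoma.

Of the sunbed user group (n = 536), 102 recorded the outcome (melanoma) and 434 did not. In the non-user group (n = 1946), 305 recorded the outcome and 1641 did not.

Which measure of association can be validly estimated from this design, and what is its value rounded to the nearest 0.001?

From the description: a = 102, b = 434, c = 305, d = 1641.
This is a case-control study: participants were sampled on outcome status, so risks in the source population cannot be estimated directly — relative risk is not valid here. The odds ratio is the appropriate measure.
OR = (a·d)/(b·c) = (102 × 1641) / (434 × 305) = 167382 / 132370 = 1.26450

1.265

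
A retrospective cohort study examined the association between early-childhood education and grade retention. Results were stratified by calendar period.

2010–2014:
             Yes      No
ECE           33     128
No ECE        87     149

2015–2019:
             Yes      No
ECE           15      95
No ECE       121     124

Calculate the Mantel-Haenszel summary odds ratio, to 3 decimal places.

OR_MH = Σ(aᵢdᵢ/nᵢ) / Σ(bᵢcᵢ/nᵢ), where nᵢ is the stratum total.
Stratum 1 (2010–2014): n = 397; a·d/n = 33·149/397 = 12.3854; b·c/n = 128·87/397 = 28.0504
Stratum 2 (2015–2019): n = 355; a·d/n = 15·124/355 = 5.2394; b·c/n = 95·121/355 = 32.3803
OR_MH = (12.3854 + 5.2394) / (28.0504 + 32.3803) = 17.6248 / 60.4307 = 0.29165

0.292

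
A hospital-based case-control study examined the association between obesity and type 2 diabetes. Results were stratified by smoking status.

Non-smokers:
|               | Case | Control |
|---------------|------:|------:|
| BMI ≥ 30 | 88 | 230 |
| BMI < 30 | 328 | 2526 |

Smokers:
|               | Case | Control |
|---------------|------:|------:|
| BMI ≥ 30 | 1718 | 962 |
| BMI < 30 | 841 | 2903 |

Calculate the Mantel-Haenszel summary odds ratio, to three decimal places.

5.653

OR_MH = Σ(aᵢdᵢ/nᵢ) / Σ(bᵢcᵢ/nᵢ), where nᵢ is the stratum total.
Stratum 1 (Non-smokers): n = 3172; a·d/n = 88·2526/3172 = 70.0782; b·c/n = 230·328/3172 = 23.7831
Stratum 2 (Smokers): n = 6424; a·d/n = 1718·2903/6424 = 776.3627; b·c/n = 962·841/6424 = 125.9405
OR_MH = (70.0782 + 776.3627) / (23.7831 + 125.9405) = 846.4409 / 149.7236 = 5.65336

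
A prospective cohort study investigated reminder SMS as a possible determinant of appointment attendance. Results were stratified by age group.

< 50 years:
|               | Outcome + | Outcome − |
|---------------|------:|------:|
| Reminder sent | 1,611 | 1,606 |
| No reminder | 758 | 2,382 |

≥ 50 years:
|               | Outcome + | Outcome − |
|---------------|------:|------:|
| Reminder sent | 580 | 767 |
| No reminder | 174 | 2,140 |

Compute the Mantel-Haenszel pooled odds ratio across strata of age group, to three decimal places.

OR_MH = Σ(aᵢdᵢ/nᵢ) / Σ(bᵢcᵢ/nᵢ), where nᵢ is the stratum total.
Stratum 1 (< 50 years): n = 6357; a·d/n = 1611·2382/6357 = 603.6498; b·c/n = 1606·758/6357 = 191.4972
Stratum 2 (≥ 50 years): n = 3661; a·d/n = 580·2140/3661 = 339.0331; b·c/n = 767·174/3661 = 36.4540
OR_MH = (603.6498 + 339.0331) / (191.4972 + 36.4540) = 942.6829 / 227.9512 = 4.13546

4.135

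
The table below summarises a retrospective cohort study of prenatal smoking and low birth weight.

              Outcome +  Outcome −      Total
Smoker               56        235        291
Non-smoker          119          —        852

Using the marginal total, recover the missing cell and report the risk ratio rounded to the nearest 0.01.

1.38

The missing cell is in the unexposed row: 852 − 119 = 733.
So a = 56, b = 235, c = 119, d = 733.
RR = [a/(a+b)] / [c/(c+d)] = (56/291) / (119/852) = 0.19244/0.13967 = 1.37780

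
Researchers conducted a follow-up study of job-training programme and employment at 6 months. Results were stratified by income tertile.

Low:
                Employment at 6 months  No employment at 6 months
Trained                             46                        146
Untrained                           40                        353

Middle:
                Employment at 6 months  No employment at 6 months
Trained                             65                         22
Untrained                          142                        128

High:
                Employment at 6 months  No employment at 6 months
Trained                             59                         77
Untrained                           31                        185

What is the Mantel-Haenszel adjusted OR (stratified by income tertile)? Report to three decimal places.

3.217

OR_MH = Σ(aᵢdᵢ/nᵢ) / Σ(bᵢcᵢ/nᵢ), where nᵢ is the stratum total.
Stratum 1 (Low): n = 585; a·d/n = 46·353/585 = 27.7573; b·c/n = 146·40/585 = 9.9829
Stratum 2 (Middle): n = 357; a·d/n = 65·128/357 = 23.3053; b·c/n = 22·142/357 = 8.7507
Stratum 3 (High): n = 352; a·d/n = 59·185/352 = 31.0085; b·c/n = 77·31/352 = 6.7812
OR_MH = (27.7573 + 23.3053 + 31.0085) / (9.9829 + 8.7507 + 6.7812) = 82.0711 / 25.5149 = 3.21660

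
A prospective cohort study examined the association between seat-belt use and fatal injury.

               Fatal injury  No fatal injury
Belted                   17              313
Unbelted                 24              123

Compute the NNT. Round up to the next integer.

9

Risk in treated group = 17/330 = 0.05152; risk in control = 24/147 = 0.16327.
Absolute risk reduction = 0.16327 − 0.05152 = 0.11175
NNT = 1 / ARR = 1 / 0.11175 = 8.949 → round up → 9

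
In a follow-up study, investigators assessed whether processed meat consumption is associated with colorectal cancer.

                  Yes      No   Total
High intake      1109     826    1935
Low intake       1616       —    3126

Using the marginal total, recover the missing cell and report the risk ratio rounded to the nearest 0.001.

1.109

The missing cell is in the unexposed row: 3126 − 1616 = 1510.
So a = 1109, b = 826, c = 1616, d = 1510.
RR = [a/(a+b)] / [c/(c+d)] = (1109/1935) / (1616/3126) = 0.57313/0.51695 = 1.10866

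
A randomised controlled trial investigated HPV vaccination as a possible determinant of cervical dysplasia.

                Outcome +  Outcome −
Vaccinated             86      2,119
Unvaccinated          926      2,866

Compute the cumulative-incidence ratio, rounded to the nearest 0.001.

0.160

Cells: a = 86, b = 2119, c = 926, d = 2866.
Risk in exposed = 86/2205 = 0.03900; risk in unexposed = 926/3792 = 0.24420.
RR = 0.03900 / 0.24420 = 0.15972
The risk is 84% lower among the exposed than among the unexposed.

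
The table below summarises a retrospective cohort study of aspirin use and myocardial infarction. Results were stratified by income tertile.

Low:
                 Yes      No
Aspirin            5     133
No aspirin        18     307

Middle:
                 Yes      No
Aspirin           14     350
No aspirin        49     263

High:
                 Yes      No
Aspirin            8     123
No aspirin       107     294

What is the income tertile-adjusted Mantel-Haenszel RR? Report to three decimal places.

0.275

RR_MH = Σ(aᵢ·n₀ᵢ/nᵢ) / Σ(cᵢ·n₁ᵢ/nᵢ), with n₁ᵢ = aᵢ+bᵢ (exposed), n₀ᵢ = cᵢ+dᵢ (unexposed), nᵢ = n₁ᵢ+n₀ᵢ.
Stratum 1 (Low): n₁ = 138, n₀ = 325, n = 463; a·n₀/n = 5·325/463 = 3.5097; c·n₁/n = 18·138/463 = 5.3650
Stratum 2 (Middle): n₁ = 364, n₀ = 312, n = 676; a·n₀/n = 14·312/676 = 6.4615; c·n₁/n = 49·364/676 = 26.3846
Stratum 3 (High): n₁ = 131, n₀ = 401, n = 532; a·n₀/n = 8·401/532 = 6.0301; c·n₁/n = 107·131/532 = 26.3477
RR_MH = (3.5097 + 6.4615 + 6.0301) / (5.3650 + 26.3846 + 26.3477) = 16.0013 / 58.0974 = 0.27542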